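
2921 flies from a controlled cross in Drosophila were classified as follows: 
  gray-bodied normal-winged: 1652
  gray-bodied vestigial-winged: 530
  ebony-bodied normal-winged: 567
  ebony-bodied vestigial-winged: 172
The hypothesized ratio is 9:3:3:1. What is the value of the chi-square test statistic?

Expected counts for N = 2921 under a 9:3:3:1 ratio (total parts = 16):
  gray-bodied normal-winged: 2921 × 9/16 = 1643.0625
  gray-bodied vestigial-winged: 2921 × 3/16 = 547.6875
  ebony-bodied normal-winged: 2921 × 3/16 = 547.6875
  ebony-bodied vestigial-winged: 2921 × 1/16 = 182.5625
χ² = Σ (O − E)² / E
  gray-bodied normal-winged: (1652 − 1643.0625)² / 1643.0625 = 0.0486
  gray-bodied vestigial-winged: (530 − 547.6875)² / 547.6875 = 0.5712
  ebony-bodied normal-winged: (567 − 547.6875)² / 547.6875 = 0.6810
  ebony-bodied vestigial-winged: (172 − 182.5625)² / 182.5625 = 0.6111
χ² = 0.0486 + 0.5712 + 0.6810 + 0.6111 = 1.9119 ≈ 1.912

1.912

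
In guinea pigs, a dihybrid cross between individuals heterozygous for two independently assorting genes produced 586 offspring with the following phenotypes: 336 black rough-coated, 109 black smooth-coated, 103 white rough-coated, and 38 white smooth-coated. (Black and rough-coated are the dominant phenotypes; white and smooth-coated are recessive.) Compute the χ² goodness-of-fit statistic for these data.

A dihybrid F₂ with independent assortment and complete dominance at both loci gives a 9:3:3:1 phenotypic ratio.
Expected counts for N = 586 under a 9:3:3:1 ratio (total parts = 16):
  black rough-coated: 586 × 9/16 = 329.625
  black smooth-coated: 586 × 3/16 = 109.875
  white rough-coated: 586 × 3/16 = 109.875
  white smooth-coated: 586 × 1/16 = 36.625
χ² = Σ (O − E)² / E
  black rough-coated: (336 − 329.625)² / 329.625 = 0.1233
  black smooth-coated: (109 − 109.875)² / 109.875 = 0.0070
  white rough-coated: (103 − 109.875)² / 109.875 = 0.4302
  white smooth-coated: (38 − 36.625)² / 36.625 = 0.0516
χ² = 0.1233 + 0.0070 + 0.4302 + 0.0516 = 0.6121 ≈ 0.612

0.612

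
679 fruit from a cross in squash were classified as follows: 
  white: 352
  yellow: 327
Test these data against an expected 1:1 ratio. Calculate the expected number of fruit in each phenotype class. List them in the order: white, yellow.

Total ratio parts = 2. Expected numbers out of 679:
  white: 679 × 1/2 = 339.5
  yellow: 679 × 1/2 = 339.5

339.5, 339.5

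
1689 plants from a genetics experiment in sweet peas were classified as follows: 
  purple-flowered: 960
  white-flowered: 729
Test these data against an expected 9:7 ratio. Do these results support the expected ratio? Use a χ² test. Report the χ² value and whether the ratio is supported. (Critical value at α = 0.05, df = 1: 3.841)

Expected counts for N = 1689 under a 9:7 ratio (total parts = 16):
  purple-flowered: 1689 × 9/16 = 950.0625
  white-flowered: 1689 × 7/16 = 738.9375
χ² = Σ (O − E)² / E
  purple-flowered: (960 − 950.0625)² / 950.0625 = 0.1039
  white-flowered: (729 − 738.9375)² / 738.9375 = 0.1336
χ² = 0.1039 + 0.1336 = 0.2375 ≈ 0.238
Degrees of freedom = 2 − 1 = 1; critical value at α = 0.05 is 3.841.
Since 0.238 < 3.841, we fail to reject the null hypothesis — the data are consistent with the 9:7 ratio.

0.238; consistent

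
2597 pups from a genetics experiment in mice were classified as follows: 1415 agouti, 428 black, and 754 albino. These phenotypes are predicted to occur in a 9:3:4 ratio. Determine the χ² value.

Total ratio parts = 16. Expected numbers out of 2597:
  agouti: 2597 × 9/16 = 1460.8125
  black: 2597 × 3/16 = 486.9375
  albino: 2597 × 4/16 = 649.25
χ² = Σ (O − E)² / E
  agouti: (1415 − 1460.8125)² / 1460.8125 = 1.4367
  black: (428 − 486.9375)² / 486.9375 = 7.1336
  albino: (754 − 649.25)² / 649.25 = 16.9004
χ² = 1.4367 + 7.1336 + 16.9004 = 25.4707 ≈ 25.471

25.471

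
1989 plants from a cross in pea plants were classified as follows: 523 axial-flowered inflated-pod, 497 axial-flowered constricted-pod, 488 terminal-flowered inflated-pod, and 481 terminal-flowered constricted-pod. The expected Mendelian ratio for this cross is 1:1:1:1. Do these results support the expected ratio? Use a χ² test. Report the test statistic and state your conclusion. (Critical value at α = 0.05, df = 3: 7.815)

2.037; consistent

Expected counts for N = 1989 under a 1:1:1:1 ratio (total parts = 4):
  axial-flowered inflated-pod: 1989 × 1/4 = 497.25
  axial-flowered constricted-pod: 1989 × 1/4 = 497.25
  terminal-flowered inflated-pod: 1989 × 1/4 = 497.25
  terminal-flowered constricted-pod: 1989 × 1/4 = 497.25
χ² = Σ (O − E)² / E
  axial-flowered inflated-pod: (523 − 497.25)² / 497.25 = 1.3335
  axial-flowered constricted-pod: (497 − 497.25)² / 497.25 = 0.0001
  terminal-flowered inflated-pod: (488 − 497.25)² / 497.25 = 0.1721
  terminal-flowered constricted-pod: (481 − 497.25)² / 497.25 = 0.5310
χ² = 1.3335 + 0.0001 + 0.1721 + 0.5310 = 2.0367 ≈ 2.037
Degrees of freedom = 4 − 1 = 3; critical value at α = 0.05 is 7.815.
Since 2.037 < 7.815, we fail to reject the null hypothesis — the data are consistent with the 1:1:1:1 ratio.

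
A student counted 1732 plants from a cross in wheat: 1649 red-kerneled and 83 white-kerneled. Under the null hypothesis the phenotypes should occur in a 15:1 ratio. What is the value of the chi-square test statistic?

6.282

Expected counts for N = 1732 under a 15:1 ratio (total parts = 16):
  red-kerneled: 1732 × 15/16 = 1623.75
  white-kerneled: 1732 × 1/16 = 108.25
χ² = Σ (O − E)² / E
  red-kerneled: (1649 − 1623.75)² / 1623.75 = 0.3926
  white-kerneled: (83 − 108.25)² / 108.25 = 5.8897
χ² = 0.3926 + 5.8897 = 6.2823 ≈ 6.282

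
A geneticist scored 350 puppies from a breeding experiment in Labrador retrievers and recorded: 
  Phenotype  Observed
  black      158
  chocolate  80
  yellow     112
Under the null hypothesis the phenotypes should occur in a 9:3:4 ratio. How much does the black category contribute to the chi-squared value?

Total ratio parts = 16. Expected numbers out of 350:
  black: 350 × 9/16 = 196.875
  chocolate: 350 × 3/16 = 65.625
  yellow: 350 × 4/16 = 87.5
Contribution of black: (158 − 196.875)² / 196.875 = 7.6763

7.676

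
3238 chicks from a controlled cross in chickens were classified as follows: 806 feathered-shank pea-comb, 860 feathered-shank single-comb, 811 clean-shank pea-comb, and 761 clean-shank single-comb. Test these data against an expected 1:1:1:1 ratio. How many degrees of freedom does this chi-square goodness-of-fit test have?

A goodness-of-fit test with 4 phenotype classes has df = 4 − 1 = 3.

3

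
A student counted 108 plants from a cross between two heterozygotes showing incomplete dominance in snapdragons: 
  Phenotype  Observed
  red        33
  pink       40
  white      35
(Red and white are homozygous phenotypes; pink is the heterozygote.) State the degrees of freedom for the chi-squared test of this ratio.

2

With incomplete dominance, a heterozygote × heterozygote cross gives a 1:2:1 phenotypic ratio.
A goodness-of-fit test with 3 phenotype classes has df = 3 − 1 = 2.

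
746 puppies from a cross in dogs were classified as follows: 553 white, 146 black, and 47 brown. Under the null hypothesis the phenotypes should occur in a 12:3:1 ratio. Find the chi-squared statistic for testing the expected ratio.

0.347

The 12:3:1 ratio has 16 parts, so with N = 746 the expected counts are:
  white: 746 × 12/16 = 559.5
  black: 746 × 3/16 = 139.875
  brown: 746 × 1/16 = 46.625
χ² = Σ (O − E)² / E
  white: (553 − 559.5)² / 559.5 = 0.0755
  black: (146 − 139.875)² / 139.875 = 0.2682
  brown: (47 − 46.625)² / 46.625 = 0.0030
χ² = 0.0755 + 0.2682 + 0.0030 = 0.3467 ≈ 0.347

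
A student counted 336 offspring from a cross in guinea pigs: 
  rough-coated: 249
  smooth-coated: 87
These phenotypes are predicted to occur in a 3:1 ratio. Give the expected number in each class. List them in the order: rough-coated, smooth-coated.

Expected counts for N = 336 under a 3:1 ratio (total parts = 4):
  rough-coated: 336 × 3/4 = 252
  smooth-coated: 336 × 1/4 = 84

252, 84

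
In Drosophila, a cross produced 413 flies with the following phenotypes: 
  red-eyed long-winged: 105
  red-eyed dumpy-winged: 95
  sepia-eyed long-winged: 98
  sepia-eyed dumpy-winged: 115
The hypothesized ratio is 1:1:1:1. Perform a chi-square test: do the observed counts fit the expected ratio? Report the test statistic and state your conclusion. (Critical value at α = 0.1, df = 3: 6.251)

2.293; consistent

The 1:1:1:1 ratio has 4 parts, so with N = 413 the expected counts are:
  red-eyed long-winged: 413 × 1/4 = 103.25
  red-eyed dumpy-winged: 413 × 1/4 = 103.25
  sepia-eyed long-winged: 413 × 1/4 = 103.25
  sepia-eyed dumpy-winged: 413 × 1/4 = 103.25
χ² = Σ (O − E)² / E
  red-eyed long-winged: (105 − 103.25)² / 103.25 = 0.0297
  red-eyed dumpy-winged: (95 − 103.25)² / 103.25 = 0.6592
  sepia-eyed long-winged: (98 − 103.25)² / 103.25 = 0.2669
  sepia-eyed dumpy-winged: (115 − 103.25)² / 103.25 = 1.3372
χ² = 0.0297 + 0.6592 + 0.2669 + 1.3372 = 2.293
Degrees of freedom = 4 − 1 = 3; critical value at α = 0.1 is 6.251.
Since 2.293 < 6.251, we fail to reject the null hypothesis — the data are consistent with the 1:1:1:1 ratio.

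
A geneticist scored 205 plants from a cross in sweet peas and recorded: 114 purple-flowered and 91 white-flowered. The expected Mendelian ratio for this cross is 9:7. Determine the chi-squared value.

Under the 9:7 hypothesis (Σ ratio = 16, N = 205):
  purple-flowered: 205 × 9/16 = 115.3125
  white-flowered: 205 × 7/16 = 89.6875
χ² = Σ (O − E)² / E
  purple-flowered: (114 − 115.3125)² / 115.3125 = 0.0149
  white-flowered: (91 − 89.6875)² / 89.6875 = 0.0192
χ² = 0.0149 + 0.0192 = 0.0341 ≈ 0.034

0.034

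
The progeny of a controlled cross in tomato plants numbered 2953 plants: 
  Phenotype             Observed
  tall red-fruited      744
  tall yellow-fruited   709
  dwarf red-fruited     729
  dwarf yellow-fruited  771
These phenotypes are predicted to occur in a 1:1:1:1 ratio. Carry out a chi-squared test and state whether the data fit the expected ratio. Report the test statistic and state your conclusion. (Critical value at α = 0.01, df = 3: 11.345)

2.772; consistent

The 1:1:1:1 ratio has 4 parts, so with N = 2953 the expected counts are:
  tall red-fruited: 2953 × 1/4 = 738.25
  tall yellow-fruited: 2953 × 1/4 = 738.25
  dwarf red-fruited: 2953 × 1/4 = 738.25
  dwarf yellow-fruited: 2953 × 1/4 = 738.25
χ² = Σ (O − E)² / E
  tall red-fruited: (744 − 738.25)² / 738.25 = 0.0448
  tall yellow-fruited: (709 − 738.25)² / 738.25 = 1.1589
  dwarf red-fruited: (729 − 738.25)² / 738.25 = 0.1159
  dwarf yellow-fruited: (771 − 738.25)² / 738.25 = 1.4528
χ² = 0.0448 + 1.1589 + 0.1159 + 1.4528 = 2.7724 ≈ 2.772
Degrees of freedom = 4 − 1 = 3; critical value at α = 0.01 is 11.345.
Since 2.772 < 11.345, we fail to reject the null hypothesis — the data are consistent with the 1:1:1:1 ratio.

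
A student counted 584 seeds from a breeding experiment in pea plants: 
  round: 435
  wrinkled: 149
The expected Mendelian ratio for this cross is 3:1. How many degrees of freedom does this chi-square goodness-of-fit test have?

1

A goodness-of-fit test with 2 phenotype classes has df = 2 − 1 = 1.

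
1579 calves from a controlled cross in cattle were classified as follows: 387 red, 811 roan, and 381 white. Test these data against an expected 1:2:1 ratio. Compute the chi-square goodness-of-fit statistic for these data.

1.217

Total ratio parts = 4. Expected numbers out of 1579:
  red: 1579 × 1/4 = 394.75
  roan: 1579 × 2/4 = 789.5
  white: 1579 × 1/4 = 394.75
χ² = Σ (O − E)² / E
  red: (387 − 394.75)² / 394.75 = 0.1522
  roan: (811 − 789.5)² / 789.5 = 0.5855
  white: (381 − 394.75)² / 394.75 = 0.4789
χ² = 0.1522 + 0.5855 + 0.4789 = 1.2166 ≈ 1.217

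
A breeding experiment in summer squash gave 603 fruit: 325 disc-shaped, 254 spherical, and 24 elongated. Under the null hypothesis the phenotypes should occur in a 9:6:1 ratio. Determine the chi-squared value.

Expected counts for N = 603 under a 9:6:1 ratio (total parts = 16):
  disc-shaped: 603 × 9/16 = 339.1875
  spherical: 603 × 6/16 = 226.125
  elongated: 603 × 1/16 = 37.6875
χ² = Σ (O − E)² / E
  disc-shaped: (325 − 339.1875)² / 339.1875 = 0.5934
  spherical: (254 − 226.125)² / 226.125 = 3.4362
  elongated: (24 − 37.6875)² / 37.6875 = 4.9711
χ² = 0.5934 + 3.4362 + 4.9711 = 9.0007 ≈ 9.001

9.001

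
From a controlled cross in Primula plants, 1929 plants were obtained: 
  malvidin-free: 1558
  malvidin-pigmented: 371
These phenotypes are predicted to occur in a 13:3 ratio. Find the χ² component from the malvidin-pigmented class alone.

Expected counts for N = 1929 under a 13:3 ratio (total parts = 16):
  malvidin-free: 1929 × 13/16 = 1567.3125
  malvidin-pigmented: 1929 × 3/16 = 361.6875
Contribution of malvidin-pigmented: (371 − 361.6875)² / 361.6875 = 0.2398

0.240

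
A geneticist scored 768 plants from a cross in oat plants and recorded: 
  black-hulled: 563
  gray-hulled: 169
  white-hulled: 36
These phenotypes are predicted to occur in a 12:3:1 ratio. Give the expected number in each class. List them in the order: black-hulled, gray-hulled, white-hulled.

Total ratio parts = 16. Expected numbers out of 768:
  black-hulled: 768 × 12/16 = 576
  gray-hulled: 768 × 3/16 = 144
  white-hulled: 768 × 1/16 = 48

576, 144, 48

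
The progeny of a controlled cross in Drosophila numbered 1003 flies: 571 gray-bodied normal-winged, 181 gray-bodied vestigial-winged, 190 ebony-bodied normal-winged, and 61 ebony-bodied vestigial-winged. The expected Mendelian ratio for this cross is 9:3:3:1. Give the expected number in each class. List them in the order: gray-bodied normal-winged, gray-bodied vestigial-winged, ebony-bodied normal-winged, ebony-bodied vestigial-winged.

Total ratio parts = 16. Expected numbers out of 1003:
  gray-bodied normal-winged: 1003 × 9/16 = 564.1875
  gray-bodied vestigial-winged: 1003 × 3/16 = 188.0625
  ebony-bodied normal-winged: 1003 × 3/16 = 188.0625
  ebony-bodied vestigial-winged: 1003 × 1/16 = 62.6875

564.1875, 188.0625, 188.0625, 62.6875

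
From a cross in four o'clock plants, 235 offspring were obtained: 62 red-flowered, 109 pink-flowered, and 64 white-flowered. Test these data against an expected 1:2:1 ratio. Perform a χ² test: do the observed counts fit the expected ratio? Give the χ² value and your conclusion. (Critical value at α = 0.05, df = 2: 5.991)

Expected counts for N = 235 under a 1:2:1 ratio (total parts = 4):
  red-flowered: 235 × 1/4 = 58.75
  pink-flowered: 235 × 2/4 = 117.5
  white-flowered: 235 × 1/4 = 58.75
χ² = Σ (O − E)² / E
  red-flowered: (62 − 58.75)² / 58.75 = 0.1798
  pink-flowered: (109 − 117.5)² / 117.5 = 0.6149
  white-flowered: (64 − 58.75)² / 58.75 = 0.4691
χ² = 0.1798 + 0.6149 + 0.4691 = 1.2638 ≈ 1.264
Degrees of freedom = 3 − 1 = 2; critical value at α = 0.05 is 5.991.
Since 1.264 < 5.991, we fail to reject the null hypothesis — the data are consistent with the 1:2:1 ratio.

1.264; consistent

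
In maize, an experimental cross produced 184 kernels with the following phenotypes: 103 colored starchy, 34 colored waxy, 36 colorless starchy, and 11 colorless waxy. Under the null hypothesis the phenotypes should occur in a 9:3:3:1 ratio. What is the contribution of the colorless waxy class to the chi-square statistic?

0.022

Total ratio parts = 16. Expected numbers out of 184:
  colored starchy: 184 × 9/16 = 103.5
  colored waxy: 184 × 3/16 = 34.5
  colorless starchy: 184 × 3/16 = 34.5
  colorless waxy: 184 × 1/16 = 11.5
Contribution of colorless waxy: (11 − 11.5)² / 11.5 = 0.0217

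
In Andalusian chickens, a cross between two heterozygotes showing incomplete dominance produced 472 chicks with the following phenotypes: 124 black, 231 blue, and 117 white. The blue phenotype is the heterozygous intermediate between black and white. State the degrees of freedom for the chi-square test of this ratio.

With incomplete dominance, a heterozygote × heterozygote cross gives a 1:2:1 phenotypic ratio.
A goodness-of-fit test with 3 phenotype classes has df = 3 − 1 = 2.

2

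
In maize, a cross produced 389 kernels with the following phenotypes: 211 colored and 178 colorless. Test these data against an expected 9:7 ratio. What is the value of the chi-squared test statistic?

Total ratio parts = 16. Expected numbers out of 389:
  colored: 389 × 9/16 = 218.8125
  colorless: 389 × 7/16 = 170.1875
χ² = Σ (O − E)² / E
  colored: (211 − 218.8125)² / 218.8125 = 0.2789
  colorless: (178 − 170.1875)² / 170.1875 = 0.3586
χ² = 0.2789 + 0.3586 = 0.6375 ≈ 0.638

0.638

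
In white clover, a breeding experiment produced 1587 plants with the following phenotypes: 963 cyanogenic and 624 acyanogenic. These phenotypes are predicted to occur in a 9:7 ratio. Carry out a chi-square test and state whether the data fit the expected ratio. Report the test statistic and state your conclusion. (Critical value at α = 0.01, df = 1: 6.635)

Total ratio parts = 16. Expected numbers out of 1587:
  cyanogenic: 1587 × 9/16 = 892.6875
  acyanogenic: 1587 × 7/16 = 694.3125
χ² = Σ (O − E)² / E
  cyanogenic: (963 − 892.6875)² / 892.6875 = 5.5382
  acyanogenic: (624 − 694.3125)² / 694.3125 = 7.1205
χ² = 5.5382 + 7.1205 = 12.6587 ≈ 12.659
Degrees of freedom = 2 − 1 = 1; critical value at α = 0.01 is 6.635.
Since 12.659 > 6.635, we reject the null hypothesis — the data do not fit the 9:7 ratio.

12.659; not consistent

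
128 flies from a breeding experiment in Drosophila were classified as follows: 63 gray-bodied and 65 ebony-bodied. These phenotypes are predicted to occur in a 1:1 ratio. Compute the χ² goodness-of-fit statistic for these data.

0.031

The 1:1 ratio has 2 parts, so with N = 128 the expected counts are:
  gray-bodied: 128 × 1/2 = 64
  ebony-bodied: 128 × 1/2 = 64
χ² = Σ (O − E)² / E
  gray-bodied: (63 − 64)² / 64 = 0.0156
  ebony-bodied: (65 − 64)² / 64 = 0.0156
χ² = 0.0156 + 0.0156 = 0.0312 ≈ 0.031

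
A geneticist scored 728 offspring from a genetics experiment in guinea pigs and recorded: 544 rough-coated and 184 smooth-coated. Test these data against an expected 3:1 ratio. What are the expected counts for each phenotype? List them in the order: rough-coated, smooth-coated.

Under the 3:1 hypothesis (Σ ratio = 4, N = 728):
  rough-coated: 728 × 3/4 = 546
  smooth-coated: 728 × 1/4 = 182

546, 182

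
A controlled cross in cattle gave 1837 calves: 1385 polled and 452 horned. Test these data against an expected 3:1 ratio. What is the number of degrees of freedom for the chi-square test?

A goodness-of-fit test with 2 phenotype classes has df = 2 − 1 = 1.

1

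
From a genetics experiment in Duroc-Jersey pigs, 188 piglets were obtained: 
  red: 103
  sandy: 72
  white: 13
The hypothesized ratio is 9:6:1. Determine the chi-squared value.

The 9:6:1 ratio has 16 parts, so with N = 188 the expected counts are:
  red: 188 × 9/16 = 105.75
  sandy: 188 × 6/16 = 70.5
  white: 188 × 1/16 = 11.75
χ² = Σ (O − E)² / E
  red: (103 − 105.75)² / 105.75 = 0.0715
  sandy: (72 − 70.5)² / 70.5 = 0.0319
  white: (13 − 11.75)² / 11.75 = 0.1330
χ² = 0.0715 + 0.0319 + 0.1330 = 0.2364 ≈ 0.236

0.236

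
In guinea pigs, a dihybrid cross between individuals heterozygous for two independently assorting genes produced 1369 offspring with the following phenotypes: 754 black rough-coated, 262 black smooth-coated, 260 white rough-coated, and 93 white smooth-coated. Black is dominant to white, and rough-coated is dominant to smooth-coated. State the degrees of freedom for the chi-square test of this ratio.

A dihybrid F₂ with independent assortment and complete dominance at both loci gives a 9:3:3:1 phenotypic ratio.
A goodness-of-fit test with 4 phenotype classes has df = 4 − 1 = 3.

3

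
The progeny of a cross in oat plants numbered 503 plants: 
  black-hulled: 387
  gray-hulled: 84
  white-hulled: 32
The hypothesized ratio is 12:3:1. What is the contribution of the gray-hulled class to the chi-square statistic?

Expected counts for N = 503 under a 12:3:1 ratio (total parts = 16):
  black-hulled: 503 × 12/16 = 377.25
  gray-hulled: 503 × 3/16 = 94.3125
  white-hulled: 503 × 1/16 = 31.4375
Contribution of gray-hulled: (84 − 94.3125)² / 94.3125 = 1.1276

1.128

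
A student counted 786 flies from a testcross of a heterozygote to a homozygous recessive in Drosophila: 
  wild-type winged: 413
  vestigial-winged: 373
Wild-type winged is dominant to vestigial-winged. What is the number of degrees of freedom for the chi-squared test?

1

A testcross of a heterozygote (Aa × aa) gives a 1:1 phenotypic ratio.
A goodness-of-fit test with 2 phenotype classes has df = 2 − 1 = 1.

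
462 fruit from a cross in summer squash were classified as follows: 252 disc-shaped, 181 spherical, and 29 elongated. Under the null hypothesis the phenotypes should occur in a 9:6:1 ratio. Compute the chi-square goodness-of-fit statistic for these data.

The 9:6:1 ratio has 16 parts, so with N = 462 the expected counts are:
  disc-shaped: 462 × 9/16 = 259.875
  spherical: 462 × 6/16 = 173.25
  elongated: 462 × 1/16 = 28.875
χ² = Σ (O − E)² / E
  disc-shaped: (252 − 259.875)² / 259.875 = 0.2386
  spherical: (181 − 173.25)² / 173.25 = 0.3467
  elongated: (29 − 28.875)² / 28.875 = 0.0005
χ² = 0.2386 + 0.3467 + 0.0005 = 0.5858 ≈ 0.586

0.586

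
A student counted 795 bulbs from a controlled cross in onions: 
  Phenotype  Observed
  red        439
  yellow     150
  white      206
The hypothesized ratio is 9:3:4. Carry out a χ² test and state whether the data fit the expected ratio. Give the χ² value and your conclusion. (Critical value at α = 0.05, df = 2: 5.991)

Total ratio parts = 16. Expected numbers out of 795:
  red: 795 × 9/16 = 447.1875
  yellow: 795 × 3/16 = 149.0625
  white: 795 × 4/16 = 198.75
χ² = Σ (O − E)² / E
  red: (439 − 447.1875)² / 447.1875 = 0.1499
  yellow: (150 − 149.0625)² / 149.0625 = 0.0059
  white: (206 − 198.75)² / 198.75 = 0.2645
χ² = 0.1499 + 0.0059 + 0.2645 = 0.4203 ≈ 0.420
Degrees of freedom = 3 − 1 = 2; critical value at α = 0.05 is 5.991.
Since 0.420 < 5.991, we fail to reject the null hypothesis — the data are consistent with the 9:3:4 ratio.

0.420; consistent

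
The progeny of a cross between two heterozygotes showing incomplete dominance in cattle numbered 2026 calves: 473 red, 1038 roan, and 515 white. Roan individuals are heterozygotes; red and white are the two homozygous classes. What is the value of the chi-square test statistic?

2.975

With incomplete dominance, a heterozygote × heterozygote cross gives a 1:2:1 phenotypic ratio.
The 1:2:1 ratio has 4 parts, so with N = 2026 the expected counts are:
  red: 2026 × 1/4 = 506.5
  roan: 2026 × 2/4 = 1013
  white: 2026 × 1/4 = 506.5
χ² = Σ (O − E)² / E
  red: (473 − 506.5)² / 506.5 = 2.2157
  roan: (1038 − 1013)² / 1013 = 0.6170
  white: (515 − 506.5)² / 506.5 = 0.1426
χ² = 2.2157 + 0.6170 + 0.1426 = 2.9753 ≈ 2.975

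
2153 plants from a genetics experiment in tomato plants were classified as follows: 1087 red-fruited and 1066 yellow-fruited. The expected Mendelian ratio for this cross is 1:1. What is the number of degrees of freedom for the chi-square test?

A goodness-of-fit test with 2 phenotype classes has df = 2 − 1 = 1.

1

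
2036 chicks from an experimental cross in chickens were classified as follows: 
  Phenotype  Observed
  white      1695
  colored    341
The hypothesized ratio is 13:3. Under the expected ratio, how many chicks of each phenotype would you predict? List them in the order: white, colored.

1654.25, 381.75

Total ratio parts = 16. Expected numbers out of 2036:
  white: 2036 × 13/16 = 1654.25
  colored: 2036 × 3/16 = 381.75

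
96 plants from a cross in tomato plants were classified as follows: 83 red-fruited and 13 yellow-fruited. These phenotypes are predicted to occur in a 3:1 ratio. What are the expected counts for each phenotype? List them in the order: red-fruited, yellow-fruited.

72, 24

Expected counts for N = 96 under a 3:1 ratio (total parts = 4):
  red-fruited: 96 × 3/4 = 72
  yellow-fruited: 96 × 1/4 = 24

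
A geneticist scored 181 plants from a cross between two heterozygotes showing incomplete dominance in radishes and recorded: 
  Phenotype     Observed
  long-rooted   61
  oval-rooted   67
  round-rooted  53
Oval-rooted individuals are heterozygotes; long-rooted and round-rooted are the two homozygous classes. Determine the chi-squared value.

With incomplete dominance, a heterozygote × heterozygote cross gives a 1:2:1 phenotypic ratio.
Total ratio parts = 4. Expected numbers out of 181:
  long-rooted: 181 × 1/4 = 45.25
  oval-rooted: 181 × 2/4 = 90.5
  round-rooted: 181 × 1/4 = 45.25
χ² = Σ (O − E)² / E
  long-rooted: (61 − 45.25)² / 45.25 = 5.4820
  oval-rooted: (67 − 90.5)² / 90.5 = 6.1022
  round-rooted: (53 − 45.25)² / 45.25 = 1.3273
χ² = 5.4820 + 6.1022 + 1.3273 = 12.9115 ≈ 12.912

12.912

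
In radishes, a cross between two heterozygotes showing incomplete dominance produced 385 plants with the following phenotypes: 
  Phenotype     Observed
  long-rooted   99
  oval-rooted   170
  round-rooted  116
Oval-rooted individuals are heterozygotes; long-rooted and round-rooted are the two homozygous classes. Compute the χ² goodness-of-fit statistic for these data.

With incomplete dominance, a heterozygote × heterozygote cross gives a 1:2:1 phenotypic ratio.
Expected counts for N = 385 under a 1:2:1 ratio (total parts = 4):
  long-rooted: 385 × 1/4 = 96.25
  oval-rooted: 385 × 2/4 = 192.5
  round-rooted: 385 × 1/4 = 96.25
χ² = Σ (O − E)² / E
  long-rooted: (99 − 96.25)² / 96.25 = 0.0786
  oval-rooted: (170 − 192.5)² / 192.5 = 2.6299
  round-rooted: (116 − 96.25)² / 96.25 = 4.0526
χ² = 0.0786 + 2.6299 + 4.0526 = 6.7611 ≈ 6.761

6.761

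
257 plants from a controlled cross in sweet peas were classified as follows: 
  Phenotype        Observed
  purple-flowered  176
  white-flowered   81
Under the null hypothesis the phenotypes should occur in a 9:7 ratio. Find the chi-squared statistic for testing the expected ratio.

15.627

Total ratio parts = 16. Expected numbers out of 257:
  purple-flowered: 257 × 9/16 = 144.5625
  white-flowered: 257 × 7/16 = 112.4375
χ² = Σ (O − E)² / E
  purple-flowered: (176 − 144.5625)² / 144.5625 = 6.8366
  white-flowered: (81 − 112.4375)² / 112.4375 = 8.7899
χ² = 6.8366 + 8.7899 = 15.6265 ≈ 15.627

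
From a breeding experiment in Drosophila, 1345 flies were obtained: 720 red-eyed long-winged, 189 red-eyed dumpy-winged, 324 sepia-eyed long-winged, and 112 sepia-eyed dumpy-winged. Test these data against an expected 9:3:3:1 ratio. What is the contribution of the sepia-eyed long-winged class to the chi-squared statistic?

20.449

Expected counts for N = 1345 under a 9:3:3:1 ratio (total parts = 16):
  red-eyed long-winged: 1345 × 9/16 = 756.5625
  red-eyed dumpy-winged: 1345 × 3/16 = 252.1875
  sepia-eyed long-winged: 1345 × 3/16 = 252.1875
  sepia-eyed dumpy-winged: 1345 × 1/16 = 84.0625
Contribution of sepia-eyed long-winged: (324 − 252.1875)² / 252.1875 = 20.4492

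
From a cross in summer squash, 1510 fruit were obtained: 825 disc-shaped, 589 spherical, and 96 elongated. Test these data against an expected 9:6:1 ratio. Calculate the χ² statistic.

The 9:6:1 ratio has 16 parts, so with N = 1510 the expected counts are:
  disc-shaped: 1510 × 9/16 = 849.375
  spherical: 1510 × 6/16 = 566.25
  elongated: 1510 × 1/16 = 94.375
χ² = Σ (O − E)² / E
  disc-shaped: (825 − 849.375)² / 849.375 = 0.6995
  spherical: (589 − 566.25)² / 566.25 = 0.9140
  elongated: (96 − 94.375)² / 94.375 = 0.0280
χ² = 0.6995 + 0.9140 + 0.0280 = 1.6415 ≈ 1.642

1.642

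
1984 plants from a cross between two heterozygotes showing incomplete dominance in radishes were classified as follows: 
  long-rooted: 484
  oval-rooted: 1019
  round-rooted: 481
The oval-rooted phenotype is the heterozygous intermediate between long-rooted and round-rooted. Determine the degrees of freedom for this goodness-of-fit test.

2

With incomplete dominance, a heterozygote × heterozygote cross gives a 1:2:1 phenotypic ratio.
A goodness-of-fit test with 3 phenotype classes has df = 3 − 1 = 2.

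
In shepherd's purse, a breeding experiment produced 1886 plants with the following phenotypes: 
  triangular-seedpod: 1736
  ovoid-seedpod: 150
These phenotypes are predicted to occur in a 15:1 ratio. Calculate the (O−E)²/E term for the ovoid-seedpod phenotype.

8.755

The 15:1 ratio has 16 parts, so with N = 1886 the expected counts are:
  triangular-seedpod: 1886 × 15/16 = 1768.125
  ovoid-seedpod: 1886 × 1/16 = 117.875
Contribution of ovoid-seedpod: (150 − 117.875)² / 117.875 = 8.7552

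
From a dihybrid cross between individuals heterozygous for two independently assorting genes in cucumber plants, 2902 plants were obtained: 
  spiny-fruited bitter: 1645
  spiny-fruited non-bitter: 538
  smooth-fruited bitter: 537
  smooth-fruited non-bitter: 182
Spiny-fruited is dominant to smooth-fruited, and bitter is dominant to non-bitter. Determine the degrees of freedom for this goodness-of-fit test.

A dihybrid F₂ with independent assortment and complete dominance at both loci gives a 9:3:3:1 phenotypic ratio.
A goodness-of-fit test with 4 phenotype classes has df = 4 − 1 = 3.

3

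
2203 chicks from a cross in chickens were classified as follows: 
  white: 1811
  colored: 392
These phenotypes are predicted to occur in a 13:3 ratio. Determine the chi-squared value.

The 13:3 ratio has 16 parts, so with N = 2203 the expected counts are:
  white: 2203 × 13/16 = 1789.9375
  colored: 2203 × 3/16 = 413.0625
χ² = Σ (O − E)² / E
  white: (1811 − 1789.9375)² / 1789.9375 = 0.2478
  colored: (392 − 413.0625)² / 413.0625 = 1.0740
χ² = 0.2478 + 1.0740 = 1.3218 ≈ 1.322

1.322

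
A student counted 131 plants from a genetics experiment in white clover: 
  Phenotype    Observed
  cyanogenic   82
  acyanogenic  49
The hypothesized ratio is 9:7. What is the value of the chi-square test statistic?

2.143

Expected counts for N = 131 under a 9:7 ratio (total parts = 16):
  cyanogenic: 131 × 9/16 = 73.6875
  acyanogenic: 131 × 7/16 = 57.3125
χ² = Σ (O − E)² / E
  cyanogenic: (82 − 73.6875)² / 73.6875 = 0.9377
  acyanogenic: (49 − 57.3125)² / 57.3125 = 1.2056
χ² = 0.9377 + 1.2056 = 2.1433 ≈ 2.143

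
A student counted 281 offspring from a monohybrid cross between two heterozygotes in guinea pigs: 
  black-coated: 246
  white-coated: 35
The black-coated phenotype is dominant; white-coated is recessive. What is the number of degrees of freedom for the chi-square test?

1

For a monohybrid cross between heterozygotes with complete dominance, the expected phenotypic ratio is 3:1.
A goodness-of-fit test with 2 phenotype classes has df = 2 − 1 = 1.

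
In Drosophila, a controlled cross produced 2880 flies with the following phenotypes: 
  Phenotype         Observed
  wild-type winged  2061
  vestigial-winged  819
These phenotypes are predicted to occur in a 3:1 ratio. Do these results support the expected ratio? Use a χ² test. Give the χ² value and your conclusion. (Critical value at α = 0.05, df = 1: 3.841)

18.150; not consistent

Under the 3:1 hypothesis (Σ ratio = 4, N = 2880):
  wild-type winged: 2880 × 3/4 = 2160
  vestigial-winged: 2880 × 1/4 = 720
χ² = Σ (O − E)² / E
  wild-type winged: (2061 − 2160)² / 2160 = 4.5375
  vestigial-winged: (819 − 720)² / 720 = 13.6125
χ² = 4.5375 + 13.6125 = 18.150
Degrees of freedom = 2 − 1 = 1; critical value at α = 0.05 is 3.841.
Since 18.150 > 3.841, we reject the null hypothesis — the data do not fit the 3:1 ratio.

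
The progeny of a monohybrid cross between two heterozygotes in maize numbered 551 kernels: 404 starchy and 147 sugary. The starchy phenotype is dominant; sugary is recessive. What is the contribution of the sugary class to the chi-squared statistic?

0.621

For a monohybrid cross between heterozygotes with complete dominance, the expected phenotypic ratio is 3:1.
Expected counts for N = 551 under a 3:1 ratio (total parts = 4):
  starchy: 551 × 3/4 = 413.25
  sugary: 551 × 1/4 = 137.75
Contribution of sugary: (147 − 137.75)² / 137.75 = 0.6211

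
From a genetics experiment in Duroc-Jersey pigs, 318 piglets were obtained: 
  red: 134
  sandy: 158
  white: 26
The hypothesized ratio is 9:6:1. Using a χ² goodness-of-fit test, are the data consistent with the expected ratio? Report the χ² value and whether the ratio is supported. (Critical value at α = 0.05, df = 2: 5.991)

Total ratio parts = 16. Expected numbers out of 318:
  red: 318 × 9/16 = 178.875
  sandy: 318 × 6/16 = 119.25
  white: 318 × 1/16 = 19.875
χ² = Σ (O − E)² / E
  red: (134 − 178.875)² / 178.875 = 11.2579
  sandy: (158 − 119.25)² / 119.25 = 12.5917
  white: (26 − 19.875)² / 19.875 = 1.8876
χ² = 11.2579 + 12.5917 + 1.8876 = 25.7372 ≈ 25.737
Degrees of freedom = 3 − 1 = 2; critical value at α = 0.05 is 5.991.
Since 25.737 > 5.991, we reject the null hypothesis — the data do not fit the 9:6:1 ratio.

25.737; not consistent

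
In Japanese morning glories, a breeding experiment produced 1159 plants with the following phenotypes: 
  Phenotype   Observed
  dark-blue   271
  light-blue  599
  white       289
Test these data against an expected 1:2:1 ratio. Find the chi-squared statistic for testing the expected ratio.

1.871

Expected counts for N = 1159 under a 1:2:1 ratio (total parts = 4):
  dark-blue: 1159 × 1/4 = 289.75
  light-blue: 1159 × 2/4 = 579.5
  white: 1159 × 1/4 = 289.75
χ² = Σ (O − E)² / E
  dark-blue: (271 − 289.75)² / 289.75 = 1.2133
  light-blue: (599 − 579.5)² / 579.5 = 0.6562
  white: (289 − 289.75)² / 289.75 = 0.0019
χ² = 1.2133 + 0.6562 + 0.0019 = 1.8714 ≈ 1.871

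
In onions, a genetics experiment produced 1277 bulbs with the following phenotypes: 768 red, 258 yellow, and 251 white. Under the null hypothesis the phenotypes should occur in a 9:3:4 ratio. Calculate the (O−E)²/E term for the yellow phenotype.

1.439

Total ratio parts = 16. Expected numbers out of 1277:
  red: 1277 × 9/16 = 718.3125
  yellow: 1277 × 3/16 = 239.4375
  white: 1277 × 4/16 = 319.25
Contribution of yellow: (258 − 239.4375)² / 239.4375 = 1.4391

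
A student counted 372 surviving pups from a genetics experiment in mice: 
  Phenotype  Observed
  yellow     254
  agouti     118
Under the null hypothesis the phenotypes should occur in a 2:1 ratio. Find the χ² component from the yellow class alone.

0.145

Total ratio parts = 3. Expected numbers out of 372:
  yellow: 372 × 2/3 = 248
  agouti: 372 × 1/3 = 124
Contribution of yellow: (254 − 248)² / 248 = 0.1452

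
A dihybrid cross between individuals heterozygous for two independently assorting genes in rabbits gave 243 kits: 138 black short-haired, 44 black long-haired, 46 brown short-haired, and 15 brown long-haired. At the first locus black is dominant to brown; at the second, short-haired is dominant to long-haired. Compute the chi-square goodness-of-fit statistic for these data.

A dihybrid F₂ with independent assortment and complete dominance at both loci gives a 9:3:3:1 phenotypic ratio.
Expected counts for N = 243 under a 9:3:3:1 ratio (total parts = 16):
  black short-haired: 243 × 9/16 = 136.6875
  black long-haired: 243 × 3/16 = 45.5625
  brown short-haired: 243 × 3/16 = 45.5625
  brown long-haired: 243 × 1/16 = 15.1875
χ² = Σ (O − E)² / E
  black short-haired: (138 − 136.6875)² / 136.6875 = 0.0126
  black long-haired: (44 − 45.5625)² / 45.5625 = 0.0536
  brown short-haired: (46 − 45.5625)² / 45.5625 = 0.0042
  brown long-haired: (15 − 15.1875)² / 15.1875 = 0.0023
χ² = 0.0126 + 0.0536 + 0.0042 + 0.0023 = 0.0727 ≈ 0.073

0.073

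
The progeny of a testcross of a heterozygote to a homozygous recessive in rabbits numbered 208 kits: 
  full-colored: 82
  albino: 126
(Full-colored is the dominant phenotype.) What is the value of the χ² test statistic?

9.308

A testcross of a heterozygote (Aa × aa) gives a 1:1 phenotypic ratio.
Expected counts for N = 208 under a 1:1 ratio (total parts = 2):
  full-colored: 208 × 1/2 = 104
  albino: 208 × 1/2 = 104
χ² = Σ (O − E)² / E
  full-colored: (82 − 104)² / 104 = 4.6538
  albino: (126 − 104)² / 104 = 4.6538
χ² = 4.6538 + 4.6538 = 9.3076 ≈ 9.308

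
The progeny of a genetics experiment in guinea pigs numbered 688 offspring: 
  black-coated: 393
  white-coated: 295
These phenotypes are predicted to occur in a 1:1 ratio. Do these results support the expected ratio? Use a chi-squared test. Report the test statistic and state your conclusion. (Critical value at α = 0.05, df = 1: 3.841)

13.959; not consistent

Expected counts for N = 688 under a 1:1 ratio (total parts = 2):
  black-coated: 688 × 1/2 = 344
  white-coated: 688 × 1/2 = 344
χ² = Σ (O − E)² / E
  black-coated: (393 − 344)² / 344 = 6.9797
  white-coated: (295 − 344)² / 344 = 6.9797
χ² = 6.9797 + 6.9797 = 13.9594 ≈ 13.959
Degrees of freedom = 2 − 1 = 1; critical value at α = 0.05 is 3.841.
Since 13.959 > 3.841, we reject the null hypothesis — the data do not fit the 1:1 ratio.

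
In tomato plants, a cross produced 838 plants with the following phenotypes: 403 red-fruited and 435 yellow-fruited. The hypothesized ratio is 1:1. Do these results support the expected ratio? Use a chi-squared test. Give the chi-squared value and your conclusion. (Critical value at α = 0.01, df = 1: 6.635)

1.222; consistent

Under the 1:1 hypothesis (Σ ratio = 2, N = 838):
  red-fruited: 838 × 1/2 = 419
  yellow-fruited: 838 × 1/2 = 419
χ² = Σ (O − E)² / E
  red-fruited: (403 − 419)² / 419 = 0.6110
  yellow-fruited: (435 − 419)² / 419 = 0.6110
χ² = 0.6110 + 0.6110 = 1.222
Degrees of freedom = 2 − 1 = 1; critical value at α = 0.01 is 6.635.
Since 1.222 < 6.635, we fail to reject the null hypothesis — the data are consistent with the 1:1 ratio.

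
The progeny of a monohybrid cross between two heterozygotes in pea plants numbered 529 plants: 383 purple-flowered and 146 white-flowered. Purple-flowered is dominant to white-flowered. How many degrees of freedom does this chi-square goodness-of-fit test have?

1

For a monohybrid cross between heterozygotes with complete dominance, the expected phenotypic ratio is 3:1.
A goodness-of-fit test with 2 phenotype classes has df = 2 − 1 = 1.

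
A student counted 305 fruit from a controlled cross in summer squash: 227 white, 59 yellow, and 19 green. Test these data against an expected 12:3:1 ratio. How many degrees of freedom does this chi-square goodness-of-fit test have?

A goodness-of-fit test with 3 phenotype classes has df = 3 − 1 = 2.

2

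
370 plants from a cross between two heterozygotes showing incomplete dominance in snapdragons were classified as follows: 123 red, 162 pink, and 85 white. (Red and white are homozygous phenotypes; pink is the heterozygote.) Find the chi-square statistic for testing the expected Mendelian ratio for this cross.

With incomplete dominance, a heterozygote × heterozygote cross gives a 1:2:1 phenotypic ratio.
The 1:2:1 ratio has 4 parts, so with N = 370 the expected counts are:
  red: 370 × 1/4 = 92.5
  pink: 370 × 2/4 = 185
  white: 370 × 1/4 = 92.5
χ² = Σ (O − E)² / E
  red: (123 − 92.5)² / 92.5 = 10.0568
  pink: (162 − 185)² / 185 = 2.8595
  white: (85 − 92.5)² / 92.5 = 0.6081
χ² = 10.0568 + 2.8595 + 0.6081 = 13.5244 ≈ 13.524

13.524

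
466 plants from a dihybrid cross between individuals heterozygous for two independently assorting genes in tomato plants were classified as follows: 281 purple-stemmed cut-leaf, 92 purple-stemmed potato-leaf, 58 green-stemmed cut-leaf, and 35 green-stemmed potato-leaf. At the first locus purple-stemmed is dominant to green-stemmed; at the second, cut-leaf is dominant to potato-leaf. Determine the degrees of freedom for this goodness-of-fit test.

A dihybrid F₂ with independent assortment and complete dominance at both loci gives a 9:3:3:1 phenotypic ratio.
A goodness-of-fit test with 4 phenotype classes has df = 4 − 1 = 3.

3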